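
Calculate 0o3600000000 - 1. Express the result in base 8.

0o3577777777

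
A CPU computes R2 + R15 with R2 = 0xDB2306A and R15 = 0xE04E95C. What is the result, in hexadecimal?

0x1BB719C6

Add column by column in base 16, right to left:
  A+C = 6 carry 1
  6+5+1 = C
  0+9 = 9
  3+E = 1 carry 1
  2+4+1 = 7
  B+0 = B
  D+E = B carry 1
  final carry 1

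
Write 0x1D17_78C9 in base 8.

Expand each hex digit to 4 bits: 1=0001 D=1101 1=0001 7=0111 7=0111 8=1000 C=1100 9=1001.
Group the bits in threes: 011 101 000 101 110 111 100 011 001 001 → 3505674311.

0o3505674311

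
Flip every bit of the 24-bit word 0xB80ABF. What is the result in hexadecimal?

0x47F540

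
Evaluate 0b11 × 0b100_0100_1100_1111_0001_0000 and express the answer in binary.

0b110011100110110100110000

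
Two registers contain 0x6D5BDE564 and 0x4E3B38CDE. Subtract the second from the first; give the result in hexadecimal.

Subtract column by column in base 16:
  4-E → 6 (borrow)
  6-D-1 → 8 (borrow)
  5-C-1 → 8 (borrow)
  E-8-1 → 5
  D-3 → A
  B-B → 0
  5-3 → 2
  D-E → F (borrow)
  6-4-1 → 1

0x1F20A5886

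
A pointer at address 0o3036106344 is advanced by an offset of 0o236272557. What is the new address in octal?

0o3274401123

Add column by column in base 8, right to left:
  4+7 = 3 carry 1
  4+5+1 = 2 carry 1
  3+5+1 = 1 carry 1
  6+2+1 = 1 carry 1
  0+7+1 = 0 carry 1
  1+2+1 = 4
  6+6 = 4 carry 1
  3+3+1 = 7
  0+2 = 2
  3+0 = 3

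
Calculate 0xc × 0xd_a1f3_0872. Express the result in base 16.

0xa397646558

Multiply each base-16 digit by 12, carrying:
  2×12 = 24 → write 8 carry 1
  7×12+1 = 85 → write 5 carry 5
  8×12+5 = 101 → write 5 carry 6
  0×12+6 = 6 → write 6
  3×12 = 36 → write 4 carry 2
  f×12+2 = 182 → write 6 carry 11
  1×12+11 = 23 → write 7 carry 1
  a×12+1 = 121 → write 9 carry 7
  d×12+7 = 163 → write 3 carry 10
  remaining carry: a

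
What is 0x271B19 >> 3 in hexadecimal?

0x4E363

3 bits is not a whole number of base-16 digits; in binary: 1001110001101100011001 >> 3 = 1001110001101100011.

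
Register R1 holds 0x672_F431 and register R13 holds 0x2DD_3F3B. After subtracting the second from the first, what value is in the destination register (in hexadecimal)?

Subtract column by column in base 16:
  1-B → 6 (borrow)
  3-3-1 → F (borrow)
  4-F-1 → 4 (borrow)
  F-3-1 → B
  2-D → 5 (borrow)
  7-D-1 → 9 (borrow)
  6-2-1 → 3

0x395B4F6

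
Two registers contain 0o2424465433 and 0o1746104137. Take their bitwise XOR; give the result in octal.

XOR each oct digit independently (no carries):
  2^1=3, 4^7=3, 2^4=6, 4^6=2, 4^1=5, 6^0=6, 5^4=1, 4^1=5, 3^3=0, 3^7=4

0o3362561504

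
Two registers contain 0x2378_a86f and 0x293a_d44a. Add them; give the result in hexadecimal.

0x4cb37cb9

Add column by column in base 16, right to left:
  f+a = 9 carry 1
  6+4+1 = b
  8+4 = c
  a+d = 7 carry 1
  8+a+1 = 3 carry 1
  7+3+1 = b
  3+9 = c
  2+2 = 4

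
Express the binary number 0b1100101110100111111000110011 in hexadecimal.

0xCBA7E33

Group the bits into nibbles: 1100 1011 1010 0111 1110 0011 0011 → CBA7E33.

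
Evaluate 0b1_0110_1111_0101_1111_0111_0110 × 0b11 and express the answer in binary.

0b100010011100001111001100010

Multiply each base-2 digit by 3, carrying:
  0×3 = 0 → write 0
  1×3 = 3 → write 1 carry 1
  1×3+1 = 4 → write 0 carry 2
  0×3+2 = 2 → write 0 carry 1
  1×3+1 = 4 → write 0 carry 2
  1×3+2 = 5 → write 1 carry 2
  1×3+2 = 5 → write 1 carry 2
  0×3+2 = 2 → write 0 carry 1
  1×3+1 = 4 → write 0 carry 2
  1×3+2 = 5 → write 1 carry 2
  1×3+2 = 5 → write 1 carry 2
  1×3+2 = 5 → write 1 carry 2
  1×3+2 = 5 → write 1 carry 2
  0×3+2 = 2 → write 0 carry 1
  1×3+1 = 4 → write 0 carry 2
  0×3+2 = 2 → write 0 carry 1
  1×3+1 = 4 → write 0 carry 2
  1×3+2 = 5 → write 1 carry 2
  1×3+2 = 5 → write 1 carry 2
  1×3+2 = 5 → write 1 carry 2
  0×3+2 = 2 → write 0 carry 1
  1×3+1 = 4 → write 0 carry 2
  1×3+2 = 5 → write 1 carry 2
  0×3+2 = 2 → write 0 carry 1
  1×3+1 = 4 → write 0 carry 2
  remaining carry: 10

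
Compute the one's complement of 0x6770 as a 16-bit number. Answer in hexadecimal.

Each hex digit d becomes F−d:
  6→9, 7→8, 7→8, 0→F

0x988F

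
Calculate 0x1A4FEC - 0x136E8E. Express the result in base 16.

Subtract column by column in base 16:
  C-E → E (borrow)
  E-8-1 → 5
  F-E → 1
  4-6 → E (borrow)
  A-3-1 → 6
  1-1 → 0

0x6E15E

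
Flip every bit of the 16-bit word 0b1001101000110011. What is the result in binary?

0b0110010111001100

Invert each bit: 1001101000110011 → 0110010111001100.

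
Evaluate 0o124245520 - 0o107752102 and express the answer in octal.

0o14273416

Subtract column by column in base 8:
  0-2 → 6 (borrow)
  2-0-1 → 1
  5-1 → 4
  5-2 → 3
  4-5 → 7 (borrow)
  2-7-1 → 2 (borrow)
  4-7-1 → 4 (borrow)
  2-0-1 → 1
  1-1 → 0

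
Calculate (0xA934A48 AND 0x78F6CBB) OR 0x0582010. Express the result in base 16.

0x2DB6818

0xA934A48 AND 0x78F6CBB = 0x2834808.
Then OR with 0x0582010.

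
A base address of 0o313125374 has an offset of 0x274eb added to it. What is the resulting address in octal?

0o313617747

0x274eb = 0o472353 in octal.
Add column by column in base 8, right to left:
  4+3 = 7
  7+5 = 4 carry 1
  3+3+1 = 7
  5+2 = 7
  2+7 = 1 carry 1
  1+4+1 = 6
  3+0 = 3
  1+0 = 1
  3+0 = 3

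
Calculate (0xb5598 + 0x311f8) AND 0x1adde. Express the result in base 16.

0x2590

Add column by column in base 16, right to left:
  8+8 = 0 carry 1
  9+f+1 = 9 carry 1
  5+1+1 = 7
  5+1 = 6
  b+3 = e
Sum = 0xe6790; now AND with 0x1adde:
  e&1=0, 6&a=2, 7&d=5, 9&d=9, 0&e=0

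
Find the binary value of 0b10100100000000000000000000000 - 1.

0b10100011111111111111111111111

The trailing 23 digits are 0, so subtracting 1 borrows through: they become 1 and the next digit up decrements.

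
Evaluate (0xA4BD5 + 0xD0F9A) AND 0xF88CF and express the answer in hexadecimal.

0x7084F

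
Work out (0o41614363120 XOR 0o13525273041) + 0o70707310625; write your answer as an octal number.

0o143240421006

First 0o41614363120 XOR 0o13525273041 = 0o52331110161.
Add column by column in base 8, right to left:
  1+5 = 6
  6+2 = 0 carry 1
  1+6+1 = 0 carry 1
  0+0+1 = 1
  1+1 = 2
  1+3 = 4
  1+7 = 0 carry 1
  3+0+1 = 4
  3+7 = 2 carry 1
  2+0+1 = 3
  5+7 = 4 carry 1
  final carry 1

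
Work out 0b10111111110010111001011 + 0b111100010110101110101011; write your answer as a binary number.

0b1010100010101000101110110

Add column by column in base 2, right to left:
  1+1 = 0 carry 1
  1+1+1 = 1 carry 1
  0+0+1 = 1
  1+1 = 0 carry 1
  0+0+1 = 1
  0+1 = 1
  1+0 = 1
  1+1 = 0 carry 1
  1+1+1 = 1 carry 1
  0+1+1 = 0 carry 1
  1+0+1 = 0 carry 1
  0+1+1 = 0 carry 1
  0+0+1 = 1
  1+1 = 0 carry 1
  1+1+1 = 1 carry 1
  1+0+1 = 0 carry 1
  1+1+1 = 1 carry 1
  1+0+1 = 0 carry 1
  1+0+1 = 0 carry 1
  1+0+1 = 0 carry 1
  1+1+1 = 1 carry 1
  0+1+1 = 0 carry 1
  1+1+1 = 1 carry 1
  0+1+1 = 0 carry 1
  final carry 1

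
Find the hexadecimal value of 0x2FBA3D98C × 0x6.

0x11E5D71948

Multiply each base-16 digit by 6, carrying:
  C×6 = 72 → write 8 carry 4
  8×6+4 = 52 → write 4 carry 3
  9×6+3 = 57 → write 9 carry 3
  D×6+3 = 81 → write 1 carry 5
  3×6+5 = 23 → write 7 carry 1
  A×6+1 = 61 → write D carry 3
  B×6+3 = 69 → write 5 carry 4
  F×6+4 = 94 → write E carry 5
  2×6+5 = 17 → write 1 carry 1
  remaining carry: 1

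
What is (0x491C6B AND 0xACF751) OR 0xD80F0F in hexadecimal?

0xD81F4F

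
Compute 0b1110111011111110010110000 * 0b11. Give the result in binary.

0b101100110011111011000010000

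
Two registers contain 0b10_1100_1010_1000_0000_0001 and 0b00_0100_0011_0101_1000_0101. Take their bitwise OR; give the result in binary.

0b1011001011110110000101

OR bit by bit (1 where either bit is 1):
  1011001010100000000001
| 0001000011010110000101
= 1011001011110110000101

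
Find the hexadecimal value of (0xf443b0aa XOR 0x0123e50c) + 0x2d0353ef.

First 0xf443b0aa XOR 0x0123e50c = 0xf56055a6.
Add column by column in base 16, right to left:
  6+f = 5 carry 1
  a+e+1 = 9 carry 1
  5+3+1 = 9
  5+5 = a
  0+3 = 3
  6+0 = 6
  5+d = 2 carry 1
  f+2+1 = 2 carry 1
  final carry 1

0x12263a995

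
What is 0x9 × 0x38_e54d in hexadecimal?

0x2000fb5

Multiply each base-16 digit by 9, carrying:
  d×9 = 117 → write 5 carry 7
  4×9+7 = 43 → write b carry 2
  5×9+2 = 47 → write f carry 2
  e×9+2 = 128 → write 0 carry 8
  8×9+8 = 80 → write 0 carry 5
  3×9+5 = 32 → write 0 carry 2
  remaining carry: 2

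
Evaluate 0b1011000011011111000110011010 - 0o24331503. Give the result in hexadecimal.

0b1011000011011111000110011010 = 0xB0DF19A in hexadecimal.
0o24331503 = 0x51B343 in hexadecimal.
Subtract column by column in base 16:
  A-3 → 7
  9-4 → 5
  1-3 → E (borrow)
  F-B-1 → 3
  D-1 → C
  0-5 → B (borrow)
  B-0-1 → A

0xABC3E57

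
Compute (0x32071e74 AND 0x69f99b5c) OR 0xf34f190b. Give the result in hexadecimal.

0x32071e74 AND 0x69f99b5c = 0x20011a54.
Then OR with 0xf34f190b.

0xf34f1b5f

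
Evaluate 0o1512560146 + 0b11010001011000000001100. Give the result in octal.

0b11010001011000000001100 = 0o32130014 in octal.
Add column by column in base 8, right to left:
  6+4 = 2 carry 1
  4+1+1 = 6
  1+0 = 1
  0+0 = 0
  6+3 = 1 carry 1
  5+1+1 = 7
  2+2 = 4
  1+3 = 4
  5+0 = 5
  1+0 = 1

0o1544710162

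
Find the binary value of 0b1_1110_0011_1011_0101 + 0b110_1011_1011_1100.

0b100100111101110001

Add column by column in base 2, right to left:
  1+0 = 1
  0+0 = 0
  1+1 = 0 carry 1
  0+1+1 = 0 carry 1
  1+1+1 = 1 carry 1
  1+1+1 = 1 carry 1
  0+0+1 = 1
  1+1 = 0 carry 1
  1+1+1 = 1 carry 1
  1+1+1 = 1 carry 1
  0+0+1 = 1
  0+1 = 1
  0+0 = 0
  1+1 = 0 carry 1
  1+1+1 = 1 carry 1
  1+0+1 = 0 carry 1
  1+0+1 = 0 carry 1
  final carry 1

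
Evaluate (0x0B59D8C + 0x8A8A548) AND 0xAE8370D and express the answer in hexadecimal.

0x8480204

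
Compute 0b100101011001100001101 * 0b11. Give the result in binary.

0b1110000001100100100111

Multiply each base-2 digit by 3, carrying:
  1×3 = 3 → write 1 carry 1
  0×3+1 = 1 → write 1
  1×3 = 3 → write 1 carry 1
  1×3+1 = 4 → write 0 carry 2
  0×3+2 = 2 → write 0 carry 1
  0×3+1 = 1 → write 1
  0×3 = 0 → write 0
  0×3 = 0 → write 0
  1×3 = 3 → write 1 carry 1
  1×3+1 = 4 → write 0 carry 2
  0×3+2 = 2 → write 0 carry 1
  0×3+1 = 1 → write 1
  1×3 = 3 → write 1 carry 1
  1×3+1 = 4 → write 0 carry 2
  0×3+2 = 2 → write 0 carry 1
  1×3+1 = 4 → write 0 carry 2
  0×3+2 = 2 → write 0 carry 1
  1×3+1 = 4 → write 0 carry 2
  0×3+2 = 2 → write 0 carry 1
  0×3+1 = 1 → write 1
  1×3 = 3 → write 1 carry 1
  remaining carry: 1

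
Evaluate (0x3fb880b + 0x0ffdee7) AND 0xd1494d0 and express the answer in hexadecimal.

0x41004d0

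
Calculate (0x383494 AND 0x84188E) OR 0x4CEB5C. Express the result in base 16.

0x4CFBDC

0x383494 AND 0x84188E = 0x001084.
Then OR with 0x4CEB5C.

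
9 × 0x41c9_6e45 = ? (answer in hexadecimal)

0x25014e06d

Multiply each base-16 digit by 9, carrying:
  5×9 = 45 → write d carry 2
  4×9+2 = 38 → write 6 carry 2
  e×9+2 = 128 → write 0 carry 8
  6×9+8 = 62 → write e carry 3
  9×9+3 = 84 → write 4 carry 5
  c×9+5 = 113 → write 1 carry 7
  1×9+7 = 16 → write 0 carry 1
  4×9+1 = 37 → write 5 carry 2
  remaining carry: 2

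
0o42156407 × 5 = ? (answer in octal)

Multiply each base-8 digit by 5, carrying:
  7×5 = 35 → write 3 carry 4
  0×5+4 = 4 → write 4
  4×5 = 20 → write 4 carry 2
  6×5+2 = 32 → write 0 carry 4
  5×5+4 = 29 → write 5 carry 3
  1×5+3 = 8 → write 0 carry 1
  2×5+1 = 11 → write 3 carry 1
  4×5+1 = 21 → write 5 carry 2
  remaining carry: 2

0o253050443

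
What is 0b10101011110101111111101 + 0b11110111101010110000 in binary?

Add column by column in base 2, right to left:
  1+0 = 1
  0+0 = 0
  1+0 = 1
  1+0 = 1
  1+1 = 0 carry 1
  1+1+1 = 1 carry 1
  1+0+1 = 0 carry 1
  1+1+1 = 1 carry 1
  1+0+1 = 0 carry 1
  1+1+1 = 1 carry 1
  0+0+1 = 1
  1+1 = 0 carry 1
  0+1+1 = 0 carry 1
  1+1+1 = 1 carry 1
  1+1+1 = 1 carry 1
  1+0+1 = 0 carry 1
  1+1+1 = 1 carry 1
  0+1+1 = 0 carry 1
  1+1+1 = 1 carry 1
  0+1+1 = 0 carry 1
  1+0+1 = 0 carry 1
  0+0+1 = 1
  1+0 = 1

0b11001010110011010101101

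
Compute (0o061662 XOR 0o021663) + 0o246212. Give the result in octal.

0o306213

First 0o061662 XOR 0o021663 = 0o040001.
Add column by column in base 8, right to left:
  1+2 = 3
  0+1 = 1
  0+2 = 2
  0+6 = 6
  4+4 = 0 carry 1
  0+2+1 = 3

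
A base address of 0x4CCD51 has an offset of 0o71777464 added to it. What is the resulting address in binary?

0x4CCD51 = 0b10011001100110101010001 in binary.
0o71777464 = 0b111001111111111100110100 in binary.
Add column by column in base 2, right to left:
  1+0 = 1
  0+0 = 0
  0+1 = 1
  0+0 = 0
  1+1 = 0 carry 1
  0+1+1 = 0 carry 1
  1+0+1 = 0 carry 1
  0+0+1 = 1
  1+1 = 0 carry 1
  0+1+1 = 0 carry 1
  1+1+1 = 1 carry 1
  1+1+1 = 1 carry 1
  0+1+1 = 0 carry 1
  0+1+1 = 0 carry 1
  1+1+1 = 1 carry 1
  1+1+1 = 1 carry 1
  0+1+1 = 0 carry 1
  0+1+1 = 0 carry 1
  1+1+1 = 1 carry 1
  1+0+1 = 0 carry 1
  0+0+1 = 1
  0+1 = 1
  1+1 = 0 carry 1
  0+1+1 = 0 carry 1
  final carry 1

0b1001101001100110010000101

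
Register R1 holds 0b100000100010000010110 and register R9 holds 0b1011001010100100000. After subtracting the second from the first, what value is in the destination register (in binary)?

0b10101010111011110110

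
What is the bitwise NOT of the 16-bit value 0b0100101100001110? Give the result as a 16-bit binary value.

0b1011010011110001

Invert each bit: 0100101100001110 → 1011010011110001.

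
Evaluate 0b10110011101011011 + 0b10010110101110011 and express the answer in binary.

Add column by column in base 2, right to left:
  1+1 = 0 carry 1
  1+1+1 = 1 carry 1
  0+0+1 = 1
  1+0 = 1
  1+1 = 0 carry 1
  0+1+1 = 0 carry 1
  1+1+1 = 1 carry 1
  0+0+1 = 1
  1+1 = 0 carry 1
  1+0+1 = 0 carry 1
  1+1+1 = 1 carry 1
  0+1+1 = 0 carry 1
  0+0+1 = 1
  1+1 = 0 carry 1
  1+0+1 = 0 carry 1
  0+0+1 = 1
  1+1 = 0 carry 1
  final carry 1

0b101001010011001110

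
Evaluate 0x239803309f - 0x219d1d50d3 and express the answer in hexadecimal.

0x1fae5dfcc

Subtract column by column in base 16:
  f-3 → c
  9-d → c (borrow)
  0-0-1 → f (borrow)
  3-5-1 → d (borrow)
  3-d-1 → 5 (borrow)
  0-1-1 → e (borrow)
  8-d-1 → a (borrow)
  9-9-1 → f (borrow)
  3-1-1 → 1
  2-2 → 0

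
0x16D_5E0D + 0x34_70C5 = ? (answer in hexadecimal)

0x1A1CED2

Add column by column in base 16, right to left:
  D+5 = 2 carry 1
  0+C+1 = D
  E+0 = E
  5+7 = C
  D+4 = 1 carry 1
  6+3+1 = A
  1+0 = 1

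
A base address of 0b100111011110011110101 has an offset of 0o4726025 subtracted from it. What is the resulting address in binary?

0b1000011100000

0o4726025 = 0b100111010110000010101 in binary.
Subtract column by column in base 2:
  1-1 → 0
  0-0 → 0
  1-1 → 0
  0-0 → 0
  1-1 → 0
  1-0 → 1
  1-0 → 1
  1-0 → 1
  0-0 → 0
  0-0 → 0
  1-1 → 0
  1-1 → 0
  1-0 → 1
  1-1 → 0
  0-0 → 0
  1-1 → 0
  1-1 → 0
  1-1 → 0
  0-0 → 0
  0-0 → 0
  1-1 → 0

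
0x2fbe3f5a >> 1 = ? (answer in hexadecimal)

0x17df1fad

1 bits is not a whole number of base-16 digits; in binary: 101111101111100011111101011010 >> 1 = 10111110111110001111110101101.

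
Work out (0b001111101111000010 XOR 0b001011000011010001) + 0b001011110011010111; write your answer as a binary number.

First 0b001111101111000010 XOR 0b001011000011010001 = 0b000100101100010011.
Add column by column in base 2, right to left:
  1+1 = 0 carry 1
  1+1+1 = 1 carry 1
  0+1+1 = 0 carry 1
  0+0+1 = 1
  1+1 = 0 carry 1
  0+0+1 = 1
  0+1 = 1
  0+1 = 1
  1+0 = 1
  1+0 = 1
  0+1 = 1
  1+1 = 0 carry 1
  0+1+1 = 0 carry 1
  0+1+1 = 0 carry 1
  1+0+1 = 0 carry 1
  0+1+1 = 0 carry 1
  final carry 1

0b10000011111101010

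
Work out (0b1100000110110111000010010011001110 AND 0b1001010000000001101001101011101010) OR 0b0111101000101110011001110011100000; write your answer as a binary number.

0b1111101000101111011001110011101010

0b1100000110110111000010010011001110 AND 0b1001010000000001101001101011101010 = 0b1000000000000001000000000011001010.
Then OR with 0b0111101000101110011001110011100000.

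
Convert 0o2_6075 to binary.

0b10110000111101

Each octal digit is 3 bits: 2=010 6=110 0=000 7=111 5=101.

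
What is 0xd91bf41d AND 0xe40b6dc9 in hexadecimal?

AND each hex digit independently (no carries):
  d&e=c, 9&4=0, 1&0=0, b&b=b, f&6=6, 4&d=4, 1&c=0, d&9=9

0xc00b6409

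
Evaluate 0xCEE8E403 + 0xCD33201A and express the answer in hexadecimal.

Add column by column in base 16, right to left:
  3+A = D
  0+1 = 1
  4+0 = 4
  E+2 = 0 carry 1
  8+3+1 = C
  E+3 = 1 carry 1
  E+D+1 = C carry 1
  C+C+1 = 9 carry 1
  final carry 1

0x19C1C041D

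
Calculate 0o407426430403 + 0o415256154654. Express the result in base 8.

0o1024704605257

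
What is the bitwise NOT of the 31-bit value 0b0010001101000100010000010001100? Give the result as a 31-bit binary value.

0b1101110010111011101111101110011

Invert each bit: 0010001101000100010000010001100 → 1101110010111011101111101110011.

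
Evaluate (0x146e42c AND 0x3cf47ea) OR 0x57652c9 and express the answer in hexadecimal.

0x57656e9

0x146e42c AND 0x3cf47ea = 0x1464428.
Then OR with 0x57652c9.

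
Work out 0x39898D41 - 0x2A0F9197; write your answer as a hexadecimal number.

Subtract column by column in base 16:
  1-7 → A (borrow)
  4-9-1 → A (borrow)
  D-1-1 → B
  8-9 → F (borrow)
  9-F-1 → 9 (borrow)
  8-0-1 → 7
  9-A → F (borrow)
  3-2-1 → 0

0xF79FBAA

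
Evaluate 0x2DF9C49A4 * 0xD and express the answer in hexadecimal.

Multiply each base-16 digit by 13, carrying:
  4×13 = 52 → write 4 carry 3
  A×13+3 = 133 → write 5 carry 8
  9×13+8 = 125 → write D carry 7
  4×13+7 = 59 → write B carry 3
  C×13+3 = 159 → write F carry 9
  9×13+9 = 126 → write E carry 7
  F×13+7 = 202 → write A carry 12
  D×13+12 = 181 → write 5 carry 11
  2×13+11 = 37 → write 5 carry 2
  remaining carry: 2

0x255AEFBD54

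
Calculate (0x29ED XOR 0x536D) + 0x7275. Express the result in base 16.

0xECF5

First 0x29ED XOR 0x536D = 0x7A80.
Add column by column in base 16, right to left:
  0+5 = 5
  8+7 = F
  A+2 = C
  7+7 = E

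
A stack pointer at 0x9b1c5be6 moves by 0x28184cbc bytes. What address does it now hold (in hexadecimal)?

0xc334a8a2

Add column by column in base 16, right to left:
  6+c = 2 carry 1
  e+b+1 = a carry 1
  b+c+1 = 8 carry 1
  5+4+1 = a
  c+8 = 4 carry 1
  1+1+1 = 3
  b+8 = 3 carry 1
  9+2+1 = c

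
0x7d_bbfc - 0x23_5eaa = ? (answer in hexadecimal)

0x5a5d52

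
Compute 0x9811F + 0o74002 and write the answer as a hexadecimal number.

0x9F921

0o74002 = 0x7802 in hexadecimal.
Add column by column in base 16, right to left:
  F+2 = 1 carry 1
  1+0+1 = 2
  1+8 = 9
  8+7 = F
  9+0 = 9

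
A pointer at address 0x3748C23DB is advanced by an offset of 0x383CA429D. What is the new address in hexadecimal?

Add column by column in base 16, right to left:
  B+D = 8 carry 1
  D+9+1 = 7 carry 1
  3+2+1 = 6
  2+4 = 6
  C+A = 6 carry 1
  8+C+1 = 5 carry 1
  4+3+1 = 8
  7+8 = F
  3+3 = 6

0x6F8566678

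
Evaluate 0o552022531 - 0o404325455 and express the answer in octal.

Subtract column by column in base 8:
  1-5 → 4 (borrow)
  3-5-1 → 5 (borrow)
  5-4-1 → 0
  2-5 → 5 (borrow)
  2-2-1 → 7 (borrow)
  0-3-1 → 4 (borrow)
  2-4-1 → 5 (borrow)
  5-0-1 → 4
  5-4 → 1

0o145475054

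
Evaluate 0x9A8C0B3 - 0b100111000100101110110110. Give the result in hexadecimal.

0b100111000100101110110110 = 0x9C4BB6 in hexadecimal.
Subtract column by column in base 16:
  3-6 → D (borrow)
  B-B-1 → F (borrow)
  0-B-1 → 4 (borrow)
  C-4-1 → 7
  8-C → C (borrow)
  A-9-1 → 0
  9-0 → 9

0x90C74FD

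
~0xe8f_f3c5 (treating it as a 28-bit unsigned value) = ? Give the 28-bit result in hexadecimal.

0x1700c3a

Each hex digit d becomes f−d:
  e→1, 8→7, f→0, f→0, 3→c, c→3, 5→a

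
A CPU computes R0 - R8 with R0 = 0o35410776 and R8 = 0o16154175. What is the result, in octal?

0o17234601

Subtract column by column in base 8:
  6-5 → 1
  7-7 → 0
  7-1 → 6
  0-4 → 4 (borrow)
  1-5-1 → 3 (borrow)
  4-1-1 → 2
  5-6 → 7 (borrow)
  3-1-1 → 1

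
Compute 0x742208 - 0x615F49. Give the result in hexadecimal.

Subtract column by column in base 16:
  8-9 → F (borrow)
  0-4-1 → B (borrow)
  2-F-1 → 2 (borrow)
  2-5-1 → C (borrow)
  4-1-1 → 2
  7-6 → 1

0x12C2BF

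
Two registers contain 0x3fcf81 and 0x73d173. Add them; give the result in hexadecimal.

0xb3a0f4

Add column by column in base 16, right to left:
  1+3 = 4
  8+7 = f
  f+1 = 0 carry 1
  c+d+1 = a carry 1
  f+3+1 = 3 carry 1
  3+7+1 = b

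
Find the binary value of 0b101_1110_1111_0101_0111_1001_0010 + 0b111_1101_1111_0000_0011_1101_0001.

0b1101110011100101101101100011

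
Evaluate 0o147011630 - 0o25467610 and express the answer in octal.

Subtract column by column in base 8:
  0-0 → 0
  3-1 → 2
  6-6 → 0
  1-7 → 2 (borrow)
  1-6-1 → 2 (borrow)
  0-4-1 → 3 (borrow)
  7-5-1 → 1
  4-2 → 2
  1-0 → 1

0o121322020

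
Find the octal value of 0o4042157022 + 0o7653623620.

0o13716002642

Add column by column in base 8, right to left:
  2+0 = 2
  2+2 = 4
  0+6 = 6
  7+3 = 2 carry 1
  5+2+1 = 0 carry 1
  1+6+1 = 0 carry 1
  2+3+1 = 6
  4+5 = 1 carry 1
  0+6+1 = 7
  4+7 = 3 carry 1
  final carry 1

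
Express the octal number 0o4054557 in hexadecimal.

0x10596F

Each octal digit is 3 bits: 4=100 0=000 5=101 4=100 5=101 5=101 7=111.
Group the bits into nibbles: 0001 0000 0101 1001 0110 1111 → 10596F.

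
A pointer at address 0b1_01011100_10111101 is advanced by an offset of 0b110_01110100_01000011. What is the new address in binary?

0b1111101000100000000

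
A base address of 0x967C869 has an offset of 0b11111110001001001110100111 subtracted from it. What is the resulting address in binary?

0b101011011110011010011000010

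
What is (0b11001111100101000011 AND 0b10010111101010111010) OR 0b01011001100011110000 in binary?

0b11001111100101000011 AND 0b10010111101010111010 = 0b10000111100000000010.
Then OR with 0b01011001100011110000.

0b11011111100011110010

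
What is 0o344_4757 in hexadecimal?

Each octal digit is 3 bits: 3=011 4=100 4=100 4=100 7=111 5=101 7=111.
Group the bits into nibbles: 1110 0100 1001 1110 1111 → E49EF.

0xE49EF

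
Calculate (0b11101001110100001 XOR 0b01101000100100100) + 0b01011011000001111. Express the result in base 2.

First 0b11101001110100001 XOR 0b01101000100100100 = 0b10000001010000101.
Add column by column in base 2, right to left:
  1+1 = 0 carry 1
  0+1+1 = 0 carry 1
  1+1+1 = 1 carry 1
  0+1+1 = 0 carry 1
  0+0+1 = 1
  0+0 = 0
  0+0 = 0
  1+0 = 1
  0+0 = 0
  1+1 = 0 carry 1
  0+1+1 = 0 carry 1
  0+0+1 = 1
  0+1 = 1
  0+1 = 1
  0+0 = 0
  0+1 = 1
  1+0 = 1

0b11011100010010100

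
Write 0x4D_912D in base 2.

Expand each hex digit to 4 bits: 4=0100 D=1101 9=1001 1=0001 2=0010 D=1101.

0b10011011001000100101101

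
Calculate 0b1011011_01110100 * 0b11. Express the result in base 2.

0b10001001001011100

Multiply each base-2 digit by 3, carrying:
  0×3 = 0 → write 0
  0×3 = 0 → write 0
  1×3 = 3 → write 1 carry 1
  0×3+1 = 1 → write 1
  1×3 = 3 → write 1 carry 1
  1×3+1 = 4 → write 0 carry 2
  1×3+2 = 5 → write 1 carry 2
  0×3+2 = 2 → write 0 carry 1
  1×3+1 = 4 → write 0 carry 2
  1×3+2 = 5 → write 1 carry 2
  0×3+2 = 2 → write 0 carry 1
  1×3+1 = 4 → write 0 carry 2
  1×3+2 = 5 → write 1 carry 2
  0×3+2 = 2 → write 0 carry 1
  1×3+1 = 4 → write 0 carry 2
  remaining carry: 10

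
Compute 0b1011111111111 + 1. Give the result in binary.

0b1100000000000

The trailing 11 digits are 1 (max in base 2), so adding 1 cascades: they roll to 0 and the next digit up increments.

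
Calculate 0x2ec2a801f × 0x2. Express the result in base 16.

Multiply each base-16 digit by 2, carrying:
  f×2 = 30 → write e carry 1
  1×2+1 = 3 → write 3
  0×2 = 0 → write 0
  8×2 = 16 → write 0 carry 1
  a×2+1 = 21 → write 5 carry 1
  2×2+1 = 5 → write 5
  c×2 = 24 → write 8 carry 1
  e×2+1 = 29 → write d carry 1
  2×2+1 = 5 → write 5

0x5d855003e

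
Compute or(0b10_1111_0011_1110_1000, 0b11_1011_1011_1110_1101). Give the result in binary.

OR bit by bit (1 where either bit is 1):
  101111001111101000
| 111011101111101101
= 111111101111101101

0b111111101111101101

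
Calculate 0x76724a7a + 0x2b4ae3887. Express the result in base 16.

0x32b208301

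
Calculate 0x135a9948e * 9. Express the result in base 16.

0xae2f638fe

Multiply each base-16 digit by 9, carrying:
  e×9 = 126 → write e carry 7
  8×9+7 = 79 → write f carry 4
  4×9+4 = 40 → write 8 carry 2
  9×9+2 = 83 → write 3 carry 5
  9×9+5 = 86 → write 6 carry 5
  a×9+5 = 95 → write f carry 5
  5×9+5 = 50 → write 2 carry 3
  3×9+3 = 30 → write e carry 1
  1×9+1 = 10 → write a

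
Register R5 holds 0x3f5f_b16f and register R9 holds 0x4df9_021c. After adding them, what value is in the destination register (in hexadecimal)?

0x8d58b38b

Add column by column in base 16, right to left:
  f+c = b carry 1
  6+1+1 = 8
  1+2 = 3
  b+0 = b
  f+9 = 8 carry 1
  5+f+1 = 5 carry 1
  f+d+1 = d carry 1
  3+4+1 = 8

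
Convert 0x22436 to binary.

Expand each hex digit to 4 bits: 2=0010 2=0010 4=0100 3=0011 6=0110.

0b100010010000110110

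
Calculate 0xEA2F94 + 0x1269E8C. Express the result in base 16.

Add column by column in base 16, right to left:
  4+C = 0 carry 1
  9+8+1 = 2 carry 1
  F+E+1 = E carry 1
  2+9+1 = C
  A+6 = 0 carry 1
  E+2+1 = 1 carry 1
  0+1+1 = 2

0x210CE20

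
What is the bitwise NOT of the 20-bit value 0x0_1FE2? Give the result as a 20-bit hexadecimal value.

0xFE01D

Each hex digit d becomes F−d:
  0→F, 1→E, F→0, E→1, 2→D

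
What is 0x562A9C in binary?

0b10101100010101010011100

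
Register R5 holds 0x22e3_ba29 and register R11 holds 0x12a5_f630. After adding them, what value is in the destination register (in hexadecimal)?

0x3589b059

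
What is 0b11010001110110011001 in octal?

0o3216631

Group the bits in threes: 011 010 001 110 110 011 001 → 3216631.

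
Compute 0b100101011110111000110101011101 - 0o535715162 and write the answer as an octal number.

0o4000771353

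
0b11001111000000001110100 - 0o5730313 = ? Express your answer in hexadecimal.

0x4FCFA9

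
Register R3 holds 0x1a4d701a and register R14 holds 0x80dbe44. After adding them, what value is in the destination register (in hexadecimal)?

Add column by column in base 16, right to left:
  a+4 = e
  1+4 = 5
  0+e = e
  7+b = 2 carry 1
  d+d+1 = b carry 1
  4+0+1 = 5
  a+8 = 2 carry 1
  1+0+1 = 2

0x225b2e5e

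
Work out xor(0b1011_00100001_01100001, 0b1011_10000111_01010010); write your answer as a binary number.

XOR bit by bit (1 where the bits differ):
  10110010000101100001
^ 10111000011101010010
= 00001010011000110011

0b00001010011000110011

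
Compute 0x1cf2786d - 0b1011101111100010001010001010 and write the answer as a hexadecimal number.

0x113455e3

0b1011101111100010001010001010 = 0xbbe228a in hexadecimal.
Subtract column by column in base 16:
  d-a → 3
  6-8 → e (borrow)
  8-2-1 → 5
  7-2 → 5
  2-e → 4 (borrow)
  f-b-1 → 3
  c-b → 1
  1-0 → 1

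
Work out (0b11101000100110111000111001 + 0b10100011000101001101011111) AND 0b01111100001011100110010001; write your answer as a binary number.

Add column by column in base 2, right to left:
  1+1 = 0 carry 1
  0+1+1 = 0 carry 1
  0+1+1 = 0 carry 1
  1+1+1 = 1 carry 1
  1+1+1 = 1 carry 1
  1+0+1 = 0 carry 1
  0+1+1 = 0 carry 1
  0+0+1 = 1
  0+1 = 1
  1+1 = 0 carry 1
  1+0+1 = 0 carry 1
  1+0+1 = 0 carry 1
  0+1+1 = 0 carry 1
  1+0+1 = 0 carry 1
  1+1+1 = 1 carry 1
  0+0+1 = 1
  0+0 = 0
  1+0 = 1
  0+1 = 1
  0+1 = 1
  0+0 = 0
  1+0 = 1
  0+0 = 0
  1+1 = 0 carry 1
  1+0+1 = 0 carry 1
  1+1+1 = 1 carry 1
  final carry 1
Sum = 0b110001011101100000110011000; now AND with 0b01111100001011100110010001:
  110001011101100000110011000
& 001111100001011100110010001
= 000001000001000000110010000

0b1000001000000110010000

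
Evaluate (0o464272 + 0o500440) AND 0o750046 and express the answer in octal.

Add column by column in base 8, right to left:
  2+0 = 2
  7+4 = 3 carry 1
  2+4+1 = 7
  4+0 = 4
  6+0 = 6
  4+5 = 1 carry 1
  final carry 1
Sum = 0o1164732; now AND with 0o750046:
  1&0=0, 1&7=1, 6&5=4, 4&0=0, 7&0=0, 3&4=0, 2&6=2

0o140002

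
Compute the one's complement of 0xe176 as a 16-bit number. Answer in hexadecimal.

0x1e89

Each hex digit d becomes f−d:
  e→1, 1→e, 7→8, 6→9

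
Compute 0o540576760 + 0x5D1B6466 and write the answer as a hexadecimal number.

0x629E6256

0o540576760 = 0x582FDF0 in hexadecimal.
Add column by column in base 16, right to left:
  0+6 = 6
  F+6 = 5 carry 1
  D+4+1 = 2 carry 1
  F+6+1 = 6 carry 1
  2+B+1 = E
  8+1 = 9
  5+D = 2 carry 1
  0+5+1 = 6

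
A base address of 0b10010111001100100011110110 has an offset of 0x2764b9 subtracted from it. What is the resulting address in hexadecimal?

0x235643d

0b10010111001100100011110110 = 0x25cc8f6 in hexadecimal.
Subtract column by column in base 16:
  6-9 → d (borrow)
  f-b-1 → 3
  8-4 → 4
  c-6 → 6
  c-7 → 5
  5-2 → 3
  2-0 → 2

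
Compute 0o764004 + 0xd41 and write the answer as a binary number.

0o764004 = 0b111110100000000100 in binary.
0xd41 = 0b110101000001 in binary.
Add column by column in base 2, right to left:
  0+1 = 1
  0+0 = 0
  1+0 = 1
  0+0 = 0
  0+0 = 0
  0+0 = 0
  0+1 = 1
  0+0 = 0
  0+1 = 1
  0+0 = 0
  0+1 = 1
  1+1 = 0 carry 1
  0+0+1 = 1
  1+0 = 1
  1+0 = 1
  1+0 = 1
  1+0 = 1
  1+0 = 1

0b111111010101000101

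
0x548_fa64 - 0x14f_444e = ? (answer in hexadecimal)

Subtract column by column in base 16:
  4-e → 6 (borrow)
  6-4-1 → 1
  a-4 → 6
  f-4 → b
  8-f → 9 (borrow)
  4-4-1 → f (borrow)
  5-1-1 → 3

0x3f9b616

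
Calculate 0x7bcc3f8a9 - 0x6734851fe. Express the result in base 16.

0x1497ba6ab

Subtract column by column in base 16:
  9-e → b (borrow)
  a-f-1 → a (borrow)
  8-1-1 → 6
  f-5 → a
  3-8 → b (borrow)
  c-4-1 → 7
  c-3 → 9
  b-7 → 4
  7-6 → 1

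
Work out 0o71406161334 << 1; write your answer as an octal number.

1 bits is not a whole number of base-8 digits; in binary: 111001100000110001110001011011100 << 1 = 1110011000001100011100010110111000.

0o163014342670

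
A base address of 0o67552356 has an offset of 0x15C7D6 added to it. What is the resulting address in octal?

0x15C7D6 = 0o5343726 in octal.
Add column by column in base 8, right to left:
  6+6 = 4 carry 1
  5+2+1 = 0 carry 1
  3+7+1 = 3 carry 1
  2+3+1 = 6
  5+4 = 1 carry 1
  5+3+1 = 1 carry 1
  7+5+1 = 5 carry 1
  6+0+1 = 7

0o75116304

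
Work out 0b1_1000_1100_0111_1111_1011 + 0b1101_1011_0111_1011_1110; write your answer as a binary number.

0b1001100111111110111001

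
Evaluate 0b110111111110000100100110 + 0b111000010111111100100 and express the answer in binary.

Add column by column in base 2, right to left:
  0+0 = 0
  1+0 = 1
  1+1 = 0 carry 1
  0+0+1 = 1
  0+0 = 0
  1+1 = 0 carry 1
  0+1+1 = 0 carry 1
  0+1+1 = 0 carry 1
  1+1+1 = 1 carry 1
  0+1+1 = 0 carry 1
  0+1+1 = 0 carry 1
  0+1+1 = 0 carry 1
  0+0+1 = 1
  1+1 = 0 carry 1
  1+0+1 = 0 carry 1
  1+0+1 = 0 carry 1
  1+0+1 = 0 carry 1
  1+0+1 = 0 carry 1
  1+1+1 = 1 carry 1
  1+1+1 = 1 carry 1
  1+1+1 = 1 carry 1
  0+0+1 = 1
  1+0 = 1
  1+0 = 1

0b111111000001000100001010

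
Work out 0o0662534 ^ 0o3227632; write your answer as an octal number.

0o3445306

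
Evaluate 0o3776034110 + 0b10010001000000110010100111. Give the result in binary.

0o3776034110 = 0b11111111110000011100001001000 in binary.
Add column by column in base 2, right to left:
  0+1 = 1
  0+1 = 1
  0+1 = 1
  1+0 = 1
  0+0 = 0
  0+1 = 1
  1+0 = 1
  0+1 = 1
  0+0 = 0
  0+0 = 0
  0+1 = 1
  1+1 = 0 carry 1
  1+0+1 = 0 carry 1
  1+0+1 = 0 carry 1
  0+0+1 = 1
  0+0 = 0
  0+0 = 0
  0+0 = 0
  0+1 = 1
  1+0 = 1
  1+0 = 1
  1+0 = 1
  1+1 = 0 carry 1
  1+0+1 = 0 carry 1
  1+0+1 = 0 carry 1
  1+1+1 = 1 carry 1
  1+0+1 = 0 carry 1
  1+0+1 = 0 carry 1
  1+0+1 = 0 carry 1
  final carry 1

0b100010001111000100010011101111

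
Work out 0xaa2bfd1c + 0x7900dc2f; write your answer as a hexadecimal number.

Add column by column in base 16, right to left:
  c+f = b carry 1
  1+2+1 = 4
  d+c = 9 carry 1
  f+d+1 = d carry 1
  b+0+1 = c
  2+0 = 2
  a+9 = 3 carry 1
  a+7+1 = 2 carry 1
  final carry 1

0x1232cd94b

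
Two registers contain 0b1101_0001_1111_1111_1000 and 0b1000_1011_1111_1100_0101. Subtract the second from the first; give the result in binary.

Subtract column by column in base 2:
  0-1 → 1 (borrow)
  0-0-1 → 1 (borrow)
  0-1-1 → 0 (borrow)
  1-0-1 → 0
  1-0 → 1
  1-0 → 1
  1-1 → 0
  1-1 → 0
  1-1 → 0
  1-1 → 0
  1-1 → 0
  1-1 → 0
  1-1 → 0
  0-1 → 1 (borrow)
  0-0-1 → 1 (borrow)
  0-1-1 → 0 (borrow)
  1-0-1 → 0
  0-0 → 0
  1-0 → 1
  1-1 → 0

0b1000110000000110011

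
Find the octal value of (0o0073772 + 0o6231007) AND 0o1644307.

0o204001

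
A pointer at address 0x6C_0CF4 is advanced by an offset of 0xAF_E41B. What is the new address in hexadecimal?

0x11BF10F

Add column by column in base 16, right to left:
  4+B = F
  F+1 = 0 carry 1
  C+4+1 = 1 carry 1
  0+E+1 = F
  C+F = B carry 1
  6+A+1 = 1 carry 1
  final carry 1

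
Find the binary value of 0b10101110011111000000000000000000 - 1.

The trailing 18 digits are 0, so subtracting 1 borrows through: they become 1 and the next digit up decrements.

0b10101110011110111111111111111111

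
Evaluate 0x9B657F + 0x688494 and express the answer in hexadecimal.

Add column by column in base 16, right to left:
  F+4 = 3 carry 1
  7+9+1 = 1 carry 1
  5+4+1 = A
  6+8 = E
  B+8 = 3 carry 1
  9+6+1 = 0 carry 1
  final carry 1

0x103EA13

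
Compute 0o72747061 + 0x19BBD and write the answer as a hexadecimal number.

0xED69EE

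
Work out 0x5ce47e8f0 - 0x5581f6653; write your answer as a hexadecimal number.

0x7628829d

Subtract column by column in base 16:
  0-3 → d (borrow)
  f-5-1 → 9
  8-6 → 2
  e-6 → 8
  7-f → 8 (borrow)
  4-1-1 → 2
  e-8 → 6
  c-5 → 7
  5-5 → 0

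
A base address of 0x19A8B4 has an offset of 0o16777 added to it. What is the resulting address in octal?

0x19A8B4 = 0o6324264 in octal.
Add column by column in base 8, right to left:
  4+7 = 3 carry 1
  6+7+1 = 6 carry 1
  2+7+1 = 2 carry 1
  4+6+1 = 3 carry 1
  2+1+1 = 4
  3+0 = 3
  6+0 = 6

0o6343263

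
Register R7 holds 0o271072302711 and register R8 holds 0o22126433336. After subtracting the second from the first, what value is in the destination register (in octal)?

0o246743647353

Subtract column by column in base 8:
  1-6 → 3 (borrow)
  1-3-1 → 5 (borrow)
  7-3-1 → 3
  2-3 → 7 (borrow)
  0-3-1 → 4 (borrow)
  3-4-1 → 6 (borrow)
  2-6-1 → 3 (borrow)
  7-2-1 → 4
  0-1 → 7 (borrow)
  1-2-1 → 6 (borrow)
  7-2-1 → 4
  2-0 → 2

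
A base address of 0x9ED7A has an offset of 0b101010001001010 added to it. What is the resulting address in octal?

0o2440704

0x9ED7A = 0o2366572 in octal.
0b101010001001010 = 0o52112 in octal.
Add column by column in base 8, right to left:
  2+2 = 4
  7+1 = 0 carry 1
  5+1+1 = 7
  6+2 = 0 carry 1
  6+5+1 = 4 carry 1
  3+0+1 = 4
  2+0 = 2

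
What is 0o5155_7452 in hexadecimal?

0xA6DF2A

Each octal digit is 3 bits: 5=101 1=001 5=101 5=101 7=111 4=100 5=101 2=010.
Group the bits into nibbles: 1010 0110 1101 1111 0010 1010 → A6DF2A.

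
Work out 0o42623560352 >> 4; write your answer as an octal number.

0o2131167016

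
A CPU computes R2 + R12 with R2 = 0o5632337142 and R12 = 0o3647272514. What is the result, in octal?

0o11501631656

Add column by column in base 8, right to left:
  2+4 = 6
  4+1 = 5
  1+5 = 6
  7+2 = 1 carry 1
  3+7+1 = 3 carry 1
  3+2+1 = 6
  2+7 = 1 carry 1
  3+4+1 = 0 carry 1
  6+6+1 = 5 carry 1
  5+3+1 = 1 carry 1
  final carry 1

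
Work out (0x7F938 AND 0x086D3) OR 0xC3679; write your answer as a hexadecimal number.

0x7F938 AND 0x086D3 = 0x08010.
Then OR with 0xC3679.

0xCB679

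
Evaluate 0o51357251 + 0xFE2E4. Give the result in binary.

0o51357251 = 0b101001011101111010101001 in binary.
0xFE2E4 = 0b11111110001011100100 in binary.
Add column by column in base 2, right to left:
  1+0 = 1
  0+0 = 0
  0+1 = 1
  1+0 = 1
  0+0 = 0
  1+1 = 0 carry 1
  0+1+1 = 0 carry 1
  1+1+1 = 1 carry 1
  0+0+1 = 1
  1+1 = 0 carry 1
  1+0+1 = 0 carry 1
  1+0+1 = 0 carry 1
  1+0+1 = 0 carry 1
  0+1+1 = 0 carry 1
  1+1+1 = 1 carry 1
  1+1+1 = 1 carry 1
  1+1+1 = 1 carry 1
  0+1+1 = 0 carry 1
  1+1+1 = 1 carry 1
  0+1+1 = 0 carry 1
  0+0+1 = 1
  1+0 = 1
  0+0 = 0
  1+0 = 1

0b101101011100000110001101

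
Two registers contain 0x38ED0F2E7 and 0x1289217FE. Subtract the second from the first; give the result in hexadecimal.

Subtract column by column in base 16:
  7-E → 9 (borrow)
  E-F-1 → E (borrow)
  2-7-1 → A (borrow)
  F-1-1 → D
  0-2 → E (borrow)
  D-9-1 → 3
  E-8 → 6
  8-2 → 6
  3-1 → 2

0x2663EDAE9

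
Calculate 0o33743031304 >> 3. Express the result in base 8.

Shifting right by 3 bits = 1 oct digit: drop the last 1.

0o3374303130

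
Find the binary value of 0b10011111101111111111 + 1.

The trailing 10 digits are 1 (max in base 2), so adding 1 cascades: they roll to 0 and the next digit up increments.

0b10011111110000000000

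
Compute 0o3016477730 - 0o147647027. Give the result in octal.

Subtract column by column in base 8:
  0-7 → 1 (borrow)
  3-2-1 → 0
  7-0 → 7
  7-7 → 0
  7-4 → 3
  4-6 → 6 (borrow)
  6-7-1 → 6 (borrow)
  1-4-1 → 4 (borrow)
  0-1-1 → 6 (borrow)
  3-0-1 → 2

0o2646630701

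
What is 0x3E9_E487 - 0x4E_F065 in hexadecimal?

0x39AF422

Subtract column by column in base 16:
  7-5 → 2
  8-6 → 2
  4-0 → 4
  E-F → F (borrow)
  9-E-1 → A (borrow)
  E-4-1 → 9
  3-0 → 3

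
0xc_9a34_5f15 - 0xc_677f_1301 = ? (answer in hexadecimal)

Subtract column by column in base 16:
  5-1 → 4
  1-0 → 1
  f-3 → c
  5-1 → 4
  4-f → 5 (borrow)
  3-7-1 → b (borrow)
  a-7-1 → 2
  9-6 → 3
  c-c → 0

0x32b54c14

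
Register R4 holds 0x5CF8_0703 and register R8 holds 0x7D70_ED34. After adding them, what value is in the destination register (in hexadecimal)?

Add column by column in base 16, right to left:
  3+4 = 7
  0+3 = 3
  7+D = 4 carry 1
  0+E+1 = F
  8+0 = 8
  F+7 = 6 carry 1
  C+D+1 = A carry 1
  5+7+1 = D

0xDA68F437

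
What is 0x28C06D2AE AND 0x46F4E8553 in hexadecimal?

0x00C068002

AND each hex digit independently (no carries):
  2&4=0, 8&6=0, C&F=C, 0&4=0, 6&E=6, D&8=8, 2&5=0, A&5=0, E&3=2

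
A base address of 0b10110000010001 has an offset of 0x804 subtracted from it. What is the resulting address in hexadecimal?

0b10110000010001 = 0x2C11 in hexadecimal.
Subtract column by column in base 16:
  1-4 → D (borrow)
  1-0-1 → 0
  C-8 → 4
  2-0 → 2

0x240D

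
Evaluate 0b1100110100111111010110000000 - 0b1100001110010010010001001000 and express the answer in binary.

0b100110101101000100111000

Subtract column by column in base 2:
  0-0 → 0
  0-0 → 0
  0-0 → 0
  0-1 → 1 (borrow)
  0-0-1 → 1 (borrow)
  0-0-1 → 1 (borrow)
  0-1-1 → 0 (borrow)
  1-0-1 → 0
  1-0 → 1
  0-0 → 0
  1-1 → 0
  0-0 → 0
  1-0 → 1
  1-1 → 0
  1-0 → 1
  1-0 → 1
  1-1 → 0
  1-0 → 1
  0-0 → 0
  0-1 → 1 (borrow)
  1-1-1 → 1 (borrow)
  0-1-1 → 0 (borrow)
  1-0-1 → 0
  1-0 → 1
  0-0 → 0
  0-0 → 0
  1-1 → 0
  1-1 → 0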